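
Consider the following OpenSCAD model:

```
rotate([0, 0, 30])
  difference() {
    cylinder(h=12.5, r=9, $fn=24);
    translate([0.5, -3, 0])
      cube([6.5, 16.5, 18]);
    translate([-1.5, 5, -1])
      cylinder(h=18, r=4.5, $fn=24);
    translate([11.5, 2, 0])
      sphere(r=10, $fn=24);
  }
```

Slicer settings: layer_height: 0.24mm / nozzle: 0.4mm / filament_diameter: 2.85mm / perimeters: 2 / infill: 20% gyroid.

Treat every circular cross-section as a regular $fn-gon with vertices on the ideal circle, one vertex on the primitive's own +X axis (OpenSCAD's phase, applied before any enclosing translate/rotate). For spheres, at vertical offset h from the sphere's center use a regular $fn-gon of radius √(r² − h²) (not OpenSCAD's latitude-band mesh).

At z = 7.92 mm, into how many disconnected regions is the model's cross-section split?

At z = 7.92 mm: the cylinder: section is a regular 24-gon, circumradius r=9; the cube at (0.5, -3) is present — its section is the full 6.5×16.5 rectangle; the r=4.5 cylinder at (-1.5, 5) contributes a regular 24-gon of circumradius 4.5; the r=10 sphere at (11.5, 2) slices to a regular 24-gon of circumradius 6.105 (√(r²−h²) with h=7.92 from center); After the difference (first − rest): starting from the r=9 cylinder, the 6.5×16.5 cube at (0.5, -3) partially overlaps it — only the 70.50 mm² overlap (of its 107.25 mm²) is removed, clipping the outline; the r=4.5 cylinder at (-1.5, 5) partially overlaps it — only the 45.39 mm² overlap (of its 62.89 mm²) is removed, clipping the outline; the r=10 sphere at (11.5, 2) partially overlaps it — only the 12.34 mm² overlap (of its 115.77 mm²) is removed, clipping the outline — 1 connected region; (rotated 30° about Z; rotation is an isometry so areas/perimeters/island counts are preserved). The result has 1 disconnected region.

1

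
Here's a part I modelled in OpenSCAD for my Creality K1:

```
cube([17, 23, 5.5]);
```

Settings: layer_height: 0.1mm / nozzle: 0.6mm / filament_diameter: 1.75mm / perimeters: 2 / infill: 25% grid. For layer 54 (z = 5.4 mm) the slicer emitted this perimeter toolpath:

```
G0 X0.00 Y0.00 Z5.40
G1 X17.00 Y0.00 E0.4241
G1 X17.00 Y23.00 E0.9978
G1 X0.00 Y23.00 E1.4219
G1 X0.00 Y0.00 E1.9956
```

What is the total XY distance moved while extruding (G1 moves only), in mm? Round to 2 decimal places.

Sum the Euclidean lengths of each G1 segment: total = 80.00 mm.

80.00 mm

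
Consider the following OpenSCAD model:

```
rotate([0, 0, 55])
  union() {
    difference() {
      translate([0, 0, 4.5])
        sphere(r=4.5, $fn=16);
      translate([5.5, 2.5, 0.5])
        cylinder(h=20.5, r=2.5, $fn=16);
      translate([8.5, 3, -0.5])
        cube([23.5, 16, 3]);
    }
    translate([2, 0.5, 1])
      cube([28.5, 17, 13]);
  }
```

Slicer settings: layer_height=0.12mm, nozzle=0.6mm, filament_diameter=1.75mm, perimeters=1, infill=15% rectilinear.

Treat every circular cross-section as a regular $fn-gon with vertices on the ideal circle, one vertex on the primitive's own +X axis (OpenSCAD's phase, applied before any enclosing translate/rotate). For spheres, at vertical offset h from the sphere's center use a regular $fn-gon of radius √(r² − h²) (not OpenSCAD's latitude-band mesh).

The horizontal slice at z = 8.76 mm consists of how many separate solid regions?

2

At z = 8.76 mm: the r=4.5 sphere slices to a regular 16-gon of circumradius 1.450 (√(r²−h²) with h=4.26 from center); the cylinder at (5.5, 2.5): section is a regular 16-gon, circumradius r=2.5; the cube at (8.5, 3) does not reach this height (z outside [-0.5, 2.5]); After the difference (first − rest): starting from the r=4.5 sphere, the r=2.5 cylinder at (5.5, 2.5) misses the remaining region (no effect) — 1 connected region; the 28.5×17 cube at (2, 0.5) contributes its full rectangle; Combining (union): the 2 present regions are separate (no shared area or edge), so areas and boundary lengths simply add and each stays a separate island — 2 connected regions; (rotated 55° about Z; rotation is an isometry so areas/perimeters/island counts are preserved). The result has 2 disconnected regions.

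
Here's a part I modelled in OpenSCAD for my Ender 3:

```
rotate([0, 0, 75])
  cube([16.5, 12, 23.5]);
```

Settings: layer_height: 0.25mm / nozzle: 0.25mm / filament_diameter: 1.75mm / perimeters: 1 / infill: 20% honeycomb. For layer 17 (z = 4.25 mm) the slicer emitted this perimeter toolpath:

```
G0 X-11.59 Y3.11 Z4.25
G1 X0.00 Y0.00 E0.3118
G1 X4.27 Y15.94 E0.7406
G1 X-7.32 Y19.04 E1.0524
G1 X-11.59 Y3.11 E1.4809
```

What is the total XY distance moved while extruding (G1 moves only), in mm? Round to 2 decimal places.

56.99 mm

Sum the Euclidean lengths of each G1 segment: total = 56.99 mm.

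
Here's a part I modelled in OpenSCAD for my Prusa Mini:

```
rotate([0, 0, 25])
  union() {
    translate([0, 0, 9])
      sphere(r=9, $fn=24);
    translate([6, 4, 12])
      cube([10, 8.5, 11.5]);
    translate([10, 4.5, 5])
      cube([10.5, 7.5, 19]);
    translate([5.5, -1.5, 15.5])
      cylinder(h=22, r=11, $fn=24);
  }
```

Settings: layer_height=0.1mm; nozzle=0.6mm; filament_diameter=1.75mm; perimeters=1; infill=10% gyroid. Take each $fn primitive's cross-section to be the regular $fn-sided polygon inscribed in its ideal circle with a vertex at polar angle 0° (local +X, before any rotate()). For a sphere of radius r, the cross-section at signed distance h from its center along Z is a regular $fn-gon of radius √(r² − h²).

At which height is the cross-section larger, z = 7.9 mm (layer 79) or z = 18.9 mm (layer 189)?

layer 189 (z = 18.9 mm)

Layer 79 (z = 7.9): the r=9 sphere contributes a regular 24-gon of circumradius √(9²−1.1²) = 8.933 (area = (24/2)·8.933²·sin(360°/24) = 247.81 mm²); the cube at (6, 4) is not intersected at this z (z outside [12, 23.5]); the cube at (10, 4.5) is present — its section is the full 10.5×7.5 rectangle (area 78.75 mm²); the cylinder at (5.5, -1.5) is not intersected at this z (z outside [15.5, 37.5]); Combining (union): the 2 present regions are separate (no shared area or edge), so areas and boundary lengths simply add and each stays a separate island — area = 326.56 mm²; (rotated 25° about Z; rotation is an isometry so areas/perimeters/island counts are preserved). So its area = 326.56 mm². Layer 189 (z = 18.9): the sphere is absent (|z−center|=9.900 > r=9); the 10×8.5 cube at (6, 4) contributes its full rectangle (area 85.00 mm²); the cube at (10, 4.5) (footprint 10.5×7.5) is included at this height (area 78.75 mm²); the r=11 cylinder at (5.5, -1.5) contributes a regular 24-gon of circumradius 11 (area = (24/2)·11.000²·sin(360°/24) = 375.81 mm²); Combining (union): the regions partially overlap — summed areas 539.56 mm² minus the doubly-counted overlap 78.70 mm² gives 460.85 mm² — area = 460.85 mm²; (whole slice rotated 25° about Z — lengths, areas and connectivity unchanged). So its area = 460.85 mm². Layer 189 is larger (460.85 vs 326.56 mm²).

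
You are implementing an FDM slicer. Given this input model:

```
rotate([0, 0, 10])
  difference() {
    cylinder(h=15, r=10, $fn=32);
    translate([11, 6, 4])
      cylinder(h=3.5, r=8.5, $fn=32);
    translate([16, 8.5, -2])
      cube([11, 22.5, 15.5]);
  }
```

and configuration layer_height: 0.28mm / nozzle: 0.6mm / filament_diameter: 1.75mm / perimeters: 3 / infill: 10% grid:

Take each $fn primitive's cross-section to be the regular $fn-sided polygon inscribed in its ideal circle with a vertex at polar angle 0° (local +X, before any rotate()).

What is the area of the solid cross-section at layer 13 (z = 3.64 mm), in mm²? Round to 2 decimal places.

312.14 mm²

At z = 3.64 mm: the r=10 cylinder gives a regular 32-gon of circumradius 10 (constant along its height) (area = (32/2)·10.000²·sin(360°/32) = 312.14 mm²); the cylinder at (11, 6) does not reach this height (z outside [4, 7.5]); the cube at (16, 8.5) is present — its section is the full 11×22.5 rectangle (area 247.50 mm²); After the difference (first − rest): starting from the r=10 cylinder (312.14 mm²), the 11×22.5 cube at (16, 8.5) misses the remaining region (no effect) — area = 312.14 mm²; (whole slice rotated 10° about Z — lengths, areas and connectivity unchanged). Overall, the cross-section is a single solid region. Net area = 312.14 mm².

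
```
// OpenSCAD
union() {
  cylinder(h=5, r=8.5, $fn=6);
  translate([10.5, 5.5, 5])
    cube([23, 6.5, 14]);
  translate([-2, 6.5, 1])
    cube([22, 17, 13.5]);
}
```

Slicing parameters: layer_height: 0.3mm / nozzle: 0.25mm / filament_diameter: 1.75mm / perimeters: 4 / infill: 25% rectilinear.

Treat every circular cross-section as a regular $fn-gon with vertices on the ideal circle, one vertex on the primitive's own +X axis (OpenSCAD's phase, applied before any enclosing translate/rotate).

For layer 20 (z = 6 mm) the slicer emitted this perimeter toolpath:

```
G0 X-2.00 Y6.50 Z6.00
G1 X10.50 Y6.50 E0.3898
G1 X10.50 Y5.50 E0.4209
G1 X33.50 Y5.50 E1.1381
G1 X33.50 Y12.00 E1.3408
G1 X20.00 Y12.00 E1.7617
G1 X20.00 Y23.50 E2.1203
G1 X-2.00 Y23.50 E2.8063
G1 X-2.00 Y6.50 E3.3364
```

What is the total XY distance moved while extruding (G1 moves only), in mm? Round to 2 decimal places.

Sum the Euclidean lengths of each G1 segment: total = 107.00 mm.

107.00 mm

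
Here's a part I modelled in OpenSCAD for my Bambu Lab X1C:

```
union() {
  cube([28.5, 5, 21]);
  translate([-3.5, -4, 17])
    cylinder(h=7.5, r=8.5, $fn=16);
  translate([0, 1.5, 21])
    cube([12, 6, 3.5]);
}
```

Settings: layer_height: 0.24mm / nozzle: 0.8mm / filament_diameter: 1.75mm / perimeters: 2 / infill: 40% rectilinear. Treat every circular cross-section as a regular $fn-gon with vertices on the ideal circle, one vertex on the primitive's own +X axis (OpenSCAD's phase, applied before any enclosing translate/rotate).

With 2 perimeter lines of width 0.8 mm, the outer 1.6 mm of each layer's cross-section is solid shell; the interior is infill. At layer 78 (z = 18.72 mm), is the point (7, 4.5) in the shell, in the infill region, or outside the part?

At z = 18.72 mm: the 28.5×5 cube contributes its full rectangle; the cylinder at (-3.5, -4): section is a regular 16-gon, circumradius r=8.5; the cube at (0, 1.5) is not intersected at this z (z outside [21, 24.5]); Taking the union: the regions partially overlap (shared area 8.50 mm²), so overlapping operands fuse into one piece — 1 connected region. Overall, the cross-section is a single solid region. The nearest boundary edge runs (0.00, 5.00)→(28.50, 5.00); distance from the point to it = 0.50 mm. The point is inside the cross-section, 0.50 mm from the nearest boundary — within the 1.6 mm shell band (2 × 0.8).

shell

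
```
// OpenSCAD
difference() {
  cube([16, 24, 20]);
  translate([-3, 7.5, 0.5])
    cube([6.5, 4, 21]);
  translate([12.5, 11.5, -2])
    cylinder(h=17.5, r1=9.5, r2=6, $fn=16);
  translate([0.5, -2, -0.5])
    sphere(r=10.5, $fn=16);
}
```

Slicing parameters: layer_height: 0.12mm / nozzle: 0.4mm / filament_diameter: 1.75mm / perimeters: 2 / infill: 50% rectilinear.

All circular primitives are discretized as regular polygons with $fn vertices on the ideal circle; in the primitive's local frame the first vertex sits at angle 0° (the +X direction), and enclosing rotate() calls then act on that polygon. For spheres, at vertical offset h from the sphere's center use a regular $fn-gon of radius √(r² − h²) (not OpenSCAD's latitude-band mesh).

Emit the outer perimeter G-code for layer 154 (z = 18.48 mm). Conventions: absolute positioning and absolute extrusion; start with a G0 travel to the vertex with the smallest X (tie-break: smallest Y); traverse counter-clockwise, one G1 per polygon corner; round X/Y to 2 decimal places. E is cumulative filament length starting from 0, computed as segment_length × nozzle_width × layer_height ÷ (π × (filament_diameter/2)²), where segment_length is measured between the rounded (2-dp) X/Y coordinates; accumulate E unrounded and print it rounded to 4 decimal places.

At z = 18.48 mm: the 16×24 cube contributes its full rectangle; the cube at (-3, 7.5) (footprint 6.5×4) is included at this height; the cone at (12.5, 11.5) does not reach this height (z outside [-2, 15.5]); the sphere at (0.5, -2) is absent (|z−center|=18.980 > r=10.5); After the difference (first − rest): starting from the 16×24 cube, the 6.5×4 cube at (-3, 7.5) partially overlaps it — only the 14.00 mm² overlap (of its 26.00 mm²) is removed, clipping the outline — 1 connected region. The outline is a single polygon with 8 vertices. Extrusion per mm of travel: 0.4 × 0.12 / (π × 0.875²) = 0.019956. Accumulating E over each segment gives final E = 1.7362.

G0 X0.00 Y0.00 Z18.48
G1 X16.00 Y0.00 E0.3193
G1 X16.00 Y24.00 E0.7982
G1 X0.00 Y24.00 E1.1175
G1 X0.00 Y11.50 E1.3670
G1 X3.50 Y11.50 E1.4368
G1 X3.50 Y7.50 E1.5167
G1 X0.00 Y7.50 E1.5865
G1 X0.00 Y0.00 E1.7362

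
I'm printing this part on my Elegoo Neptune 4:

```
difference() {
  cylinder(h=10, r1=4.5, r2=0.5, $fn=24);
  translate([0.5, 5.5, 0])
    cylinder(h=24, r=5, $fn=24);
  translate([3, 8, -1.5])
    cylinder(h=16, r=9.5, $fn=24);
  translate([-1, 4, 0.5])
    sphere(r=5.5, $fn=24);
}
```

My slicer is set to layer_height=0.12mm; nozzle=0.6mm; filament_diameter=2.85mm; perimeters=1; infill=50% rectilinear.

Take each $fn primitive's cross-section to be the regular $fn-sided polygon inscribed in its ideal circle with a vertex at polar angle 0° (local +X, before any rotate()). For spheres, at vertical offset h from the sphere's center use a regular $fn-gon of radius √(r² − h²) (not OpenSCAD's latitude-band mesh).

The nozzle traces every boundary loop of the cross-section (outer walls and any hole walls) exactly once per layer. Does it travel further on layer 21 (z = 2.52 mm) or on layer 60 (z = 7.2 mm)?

Layer 21 (z = 2.52): the cone contributes a regular 24-gon of circumradius 3.492 (interpolated between r1=4.5 and r2=0.5 at t=0.252) (perimeter = 2·24·3.492·sin(180°/24) = 21.88 mm); the r=5 cylinder at (0.5, 5.5) contributes a regular 24-gon of circumradius 5 (perimeter = 2·24·5.000·sin(180°/24) = 31.33 mm); the r=9.5 cylinder at (3, 8) contributes a regular 24-gon of circumradius 9.5 (perimeter = 2·24·9.500·sin(180°/24) = 59.52 mm); the sphere at (-1, 4): section is a regular 24-gon, circumradius = √(r²−h²) = √(5.5²−2.02²) = 5.116 (perimeter = 2·24·5.116·sin(180°/24) = 32.05 mm); Subtracting the remaining from the first: starting from the cone, the r=5 cylinder at (0.5, 5.5) partially overlaps it — only the 12.60 mm² overlap (of its 77.65 mm²) is removed, clipping the outline; the r=9.5 cylinder at (3, 8) partially overlaps it — only the 11.08 mm² overlap (of its 280.30 mm²) is removed, clipping the outline; the r=5.5 sphere at (-1, 4) partially overlaps it — only the 2.88 mm² overlap (of its 81.28 mm²) is removed, clipping the outline — boundary = 15.65 mm. So its perimeter = 15.65 mm. Layer 60 (z = 7.2): the cone contributes a regular 24-gon of circumradius 1.620 (interpolated between r1=4.5 and r2=0.5 at t=0.720) (perimeter = 2·24·1.620·sin(180°/24) = 10.15 mm); the r=5 cylinder at (0.5, 5.5) gives a regular 24-gon of circumradius 5 (constant along its height) (perimeter = 2·24·5.000·sin(180°/24) = 31.33 mm); the cylinder at (3, 8): section is a regular 24-gon, circumradius r=9.5 (perimeter = 2·24·9.500·sin(180°/24) = 59.52 mm); the sphere at (-1, 4) is not intersected at this z (|z−center|=6.700 > r=5.5); Taking the first minus the rest: starting from the cone, the r=5 cylinder at (0.5, 5.5) partially overlaps it — only the 2.12 mm² overlap (of its 77.65 mm²) is removed, clipping the outline; the r=9.5 cylinder at (3, 8) partially overlaps it — only the 4.62 mm² overlap (of its 280.30 mm²) is removed, clipping the outline — boundary = 6.13 mm. So its perimeter = 6.13 mm. Layer 21 is larger (15.65 vs 6.13 mm).

layer 21 (z = 2.52 mm)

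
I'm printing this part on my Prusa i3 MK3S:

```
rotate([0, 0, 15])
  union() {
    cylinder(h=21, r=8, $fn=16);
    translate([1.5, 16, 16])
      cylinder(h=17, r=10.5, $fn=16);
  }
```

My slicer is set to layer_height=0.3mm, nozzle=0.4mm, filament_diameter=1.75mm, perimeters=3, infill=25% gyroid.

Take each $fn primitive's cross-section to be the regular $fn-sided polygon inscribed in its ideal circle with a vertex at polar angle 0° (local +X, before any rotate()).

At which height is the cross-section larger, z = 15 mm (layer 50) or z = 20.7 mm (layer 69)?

layer 69 (z = 20.7 mm)

Layer 50 (z = 15): the cylinder: section is a regular 16-gon, circumradius r=8 (area = (16/2)·8.000²·sin(360°/16) = 195.93 mm²); the cylinder at (1.5, 16) does not reach this height (z outside [16, 33]); Merging all regions: only the r=8 cylinder is present, so the union is just that shape — area = 195.93 mm²; (whole slice rotated 15° about Z — lengths, areas and connectivity unchanged). So its area = 195.93 mm². Layer 69 (z = 20.7): the r=8 cylinder contributes a regular 16-gon of circumradius 8 (area = (16/2)·8.000²·sin(360°/16) = 195.93 mm²); the r=10.5 cylinder at (1.5, 16) contributes a regular 16-gon of circumradius 10.5 (area = (16/2)·10.500²·sin(360°/16) = 337.53 mm²); Merging all regions: the regions partially overlap — summed areas 533.46 mm² minus the doubly-counted overlap 12.70 mm² gives 520.76 mm² — area = 520.76 mm²; (whole slice rotated 15° about Z — lengths, areas and connectivity unchanged). So its area = 520.76 mm². Layer 69 is larger (520.76 vs 195.93 mm²).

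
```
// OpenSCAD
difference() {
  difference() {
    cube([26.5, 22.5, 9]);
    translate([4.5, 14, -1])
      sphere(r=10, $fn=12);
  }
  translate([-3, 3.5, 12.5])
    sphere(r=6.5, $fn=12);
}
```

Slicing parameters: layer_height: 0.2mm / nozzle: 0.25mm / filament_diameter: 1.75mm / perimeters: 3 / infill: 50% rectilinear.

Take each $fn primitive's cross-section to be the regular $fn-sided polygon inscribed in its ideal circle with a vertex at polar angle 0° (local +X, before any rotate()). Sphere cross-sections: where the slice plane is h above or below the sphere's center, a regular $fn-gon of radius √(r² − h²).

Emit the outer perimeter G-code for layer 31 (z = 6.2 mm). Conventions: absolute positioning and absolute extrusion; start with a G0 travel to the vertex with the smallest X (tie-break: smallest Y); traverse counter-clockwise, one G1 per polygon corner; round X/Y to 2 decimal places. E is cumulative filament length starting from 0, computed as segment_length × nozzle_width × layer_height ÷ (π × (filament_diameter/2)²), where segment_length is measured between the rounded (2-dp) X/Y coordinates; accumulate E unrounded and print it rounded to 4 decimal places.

G0 X0.00 Y0.00 Z6.20
G1 X26.50 Y0.00 E0.5509
G1 X26.50 Y22.50 E1.0186
G1 X0.00 Y22.50 E1.5695
G1 X0.00 Y18.98 E1.6426
G1 X1.03 Y20.01 E1.6729
G1 X4.50 Y20.94 E1.7476
G1 X7.97 Y20.01 E1.8223
G1 X10.51 Y17.47 E1.8969
G1 X11.44 Y14.00 E1.9716
G1 X10.51 Y10.53 E2.0463
G1 X7.97 Y7.99 E2.1210
G1 X4.50 Y7.06 E2.1957
G1 X1.03 Y7.99 E2.2703
G1 X0.00 Y9.02 E2.3006
G1 X0.00 Y0.00 E2.4881

At z = 6.2 mm: the 26.5×22.5 cube contributes its full rectangle; the r=10 sphere at (4.5, 14) slices to a regular 12-gon of circumradius 6.940 (√(r²−h²) with h=7.2 from center); Taking the first minus the rest: starting from the 26.5×22.5 cube, the r=10 sphere at (4.5, 14) partially overlaps it — only the 128.49 mm² overlap (of its 144.48 mm²) is removed, clipping the outline — 1 connected region; the r=6.5 sphere at (-3, 3.5) slices to a regular 12-gon of circumradius 1.600 (√(r²−h²) with h=6.3 from center); Taking the first minus the rest: starting from that combined region, the r=6.5 sphere at (-3, 3.5) misses the remaining region (no effect) — 1 connected region. The outline is a single polygon with 15 vertices. Extrusion per mm of travel: 0.25 × 0.2 / (π × 0.875²) = 0.020788. Accumulating E over each segment gives final E = 2.4881.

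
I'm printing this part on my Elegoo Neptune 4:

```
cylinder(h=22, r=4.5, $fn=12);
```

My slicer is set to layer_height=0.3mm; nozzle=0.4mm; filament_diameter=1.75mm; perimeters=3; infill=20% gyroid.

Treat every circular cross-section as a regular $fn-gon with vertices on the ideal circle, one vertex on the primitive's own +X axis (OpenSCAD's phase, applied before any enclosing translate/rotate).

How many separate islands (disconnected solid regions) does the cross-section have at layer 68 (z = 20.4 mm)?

1

At z = 20.4 mm: the r=4.5 cylinder contributes a regular 12-gon of circumradius 4.5. Overall, the cross-section is a single solid region. Island count = 1.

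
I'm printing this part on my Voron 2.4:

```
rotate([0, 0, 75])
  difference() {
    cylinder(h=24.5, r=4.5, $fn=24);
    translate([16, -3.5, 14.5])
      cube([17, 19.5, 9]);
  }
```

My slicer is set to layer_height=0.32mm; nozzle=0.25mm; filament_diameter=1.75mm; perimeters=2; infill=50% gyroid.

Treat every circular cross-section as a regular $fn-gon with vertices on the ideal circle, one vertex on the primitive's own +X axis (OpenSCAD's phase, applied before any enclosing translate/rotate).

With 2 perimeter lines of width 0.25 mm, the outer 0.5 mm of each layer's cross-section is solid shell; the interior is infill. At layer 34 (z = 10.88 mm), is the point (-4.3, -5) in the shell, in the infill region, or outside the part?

At z = 10.88 mm: the r=4.5 cylinder contributes a regular 24-gon of circumradius 4.5; the cube at (16, -3.5) is absent (z outside [14.5, 23.5]); Taking the first minus the rest: none of the subtracted shapes is present at this height, so the r=4.5 cylinder is unchanged — 1 connected region; (rotated 75° about Z; rotation is an isometry so areas/perimeters/island counts are preserved). Overall, the cross-section is a single solid region. Undo the 75° rotation: the query point maps to (-5.943, 2.859) in the un-rotated model frame. The nearest boundary edge runs (-3.90, 2.25)→(-4.35, 1.16); distance from the point to it = 2.12 mm. The point is not inside any of the regions above, so it lies outside the cross-section (2.12 mm from the nearest boundary).

outside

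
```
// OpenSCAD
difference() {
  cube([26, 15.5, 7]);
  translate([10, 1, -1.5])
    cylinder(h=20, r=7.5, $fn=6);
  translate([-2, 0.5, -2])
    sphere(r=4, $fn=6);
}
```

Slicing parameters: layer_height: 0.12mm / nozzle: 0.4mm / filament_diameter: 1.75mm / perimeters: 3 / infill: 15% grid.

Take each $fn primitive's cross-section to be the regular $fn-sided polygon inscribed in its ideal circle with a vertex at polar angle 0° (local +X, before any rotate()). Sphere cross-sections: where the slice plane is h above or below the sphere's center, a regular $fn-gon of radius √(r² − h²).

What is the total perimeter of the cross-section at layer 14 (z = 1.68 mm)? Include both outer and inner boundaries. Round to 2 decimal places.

At z = 1.68 mm: the 26×15.5 cube contributes its full rectangle (perimeter 83.00 mm); the r=7.5 cylinder at (10, 1) contributes a regular 6-gon of circumradius 7.5 (perimeter = 2·6·7.500·sin(180°/6) = 45.00 mm); the r=4 sphere at (-2, 0.5) slices to a regular 6-gon of circumradius 1.568 (√(r²−h²) with h=3.68 from center) (perimeter = 2·6·1.568·sin(180°/6) = 9.41 mm); Subtracting the remaining from the first: starting from the 26×15.5 cube, the r=7.5 cylinder at (10, 1) partially overlaps it — only the 87.49 mm² overlap (of its 146.14 mm²) is removed, clipping the outline; the r=4 sphere at (-2, 0.5) misses the remaining region (no effect) — boundary = 93.96 mm. Overall, the cross-section is a single solid region. Total boundary length (outer) = 93.96 mm.

93.96 mm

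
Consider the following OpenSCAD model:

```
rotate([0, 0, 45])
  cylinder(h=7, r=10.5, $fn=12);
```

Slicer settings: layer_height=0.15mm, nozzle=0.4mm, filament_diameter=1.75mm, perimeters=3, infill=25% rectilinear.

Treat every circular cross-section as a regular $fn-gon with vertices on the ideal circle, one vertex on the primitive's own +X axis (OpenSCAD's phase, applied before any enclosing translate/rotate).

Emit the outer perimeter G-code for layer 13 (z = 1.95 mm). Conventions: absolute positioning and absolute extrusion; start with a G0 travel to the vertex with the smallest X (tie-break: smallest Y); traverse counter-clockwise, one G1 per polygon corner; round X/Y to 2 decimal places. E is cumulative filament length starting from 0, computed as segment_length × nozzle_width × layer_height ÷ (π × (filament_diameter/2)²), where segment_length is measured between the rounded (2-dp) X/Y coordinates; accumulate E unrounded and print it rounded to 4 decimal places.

G0 X-10.14 Y-2.72 Z1.95
G1 X-7.42 Y-7.42 E0.1355
G1 X-2.72 Y-10.14 E0.2709
G1 X2.72 Y-10.14 E0.4066
G1 X7.42 Y-7.42 E0.5421
G1 X10.14 Y-2.72 E0.6775
G1 X10.14 Y2.72 E0.8132
G1 X7.42 Y7.42 E0.9487
G1 X2.72 Y10.14 E1.0842
G1 X-2.72 Y10.14 E1.2199
G1 X-7.42 Y7.42 E1.3553
G1 X-10.14 Y2.72 E1.4908
G1 X-10.14 Y-2.72 E1.6265

At z = 1.95 mm: the r=10.5 cylinder contributes a regular 12-gon of circumradius 10.5; (rotated 45° about Z; rotation is an isometry so areas/perimeters/island counts are preserved). The outline is a single polygon with 12 vertices. Extrusion per mm of travel: 0.4 × 0.15 / (π × 0.875²) = 0.024945. Accumulating E over each segment gives final E = 1.6265.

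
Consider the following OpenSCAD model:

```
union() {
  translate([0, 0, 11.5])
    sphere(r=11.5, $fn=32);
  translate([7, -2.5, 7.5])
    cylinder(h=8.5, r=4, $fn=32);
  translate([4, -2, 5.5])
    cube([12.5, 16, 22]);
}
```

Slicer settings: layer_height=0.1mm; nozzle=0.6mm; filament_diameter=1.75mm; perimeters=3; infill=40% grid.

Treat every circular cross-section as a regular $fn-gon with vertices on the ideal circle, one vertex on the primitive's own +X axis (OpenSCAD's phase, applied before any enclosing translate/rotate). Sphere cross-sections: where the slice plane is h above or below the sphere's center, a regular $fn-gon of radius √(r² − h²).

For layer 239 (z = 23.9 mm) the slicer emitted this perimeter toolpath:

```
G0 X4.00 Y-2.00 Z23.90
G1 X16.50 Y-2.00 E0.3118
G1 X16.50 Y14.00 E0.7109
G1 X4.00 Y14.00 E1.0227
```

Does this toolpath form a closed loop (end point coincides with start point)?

no

Start point (G0): (4.00, -2.00). End point (last G1): the path does not return to the start — open.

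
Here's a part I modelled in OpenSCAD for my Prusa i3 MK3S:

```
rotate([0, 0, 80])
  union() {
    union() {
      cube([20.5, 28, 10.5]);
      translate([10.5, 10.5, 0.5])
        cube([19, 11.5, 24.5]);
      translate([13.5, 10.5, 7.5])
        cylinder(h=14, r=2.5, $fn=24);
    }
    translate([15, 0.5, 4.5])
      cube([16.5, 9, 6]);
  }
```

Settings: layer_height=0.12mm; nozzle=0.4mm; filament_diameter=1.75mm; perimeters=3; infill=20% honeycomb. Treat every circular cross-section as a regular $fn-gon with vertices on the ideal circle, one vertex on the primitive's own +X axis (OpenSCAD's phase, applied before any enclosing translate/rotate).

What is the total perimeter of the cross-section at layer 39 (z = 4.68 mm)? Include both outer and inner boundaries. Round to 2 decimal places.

137.00 mm

At z = 4.68 mm: the cube is present — its section is the full 20.5×28 rectangle (perimeter 97.00 mm); the cube at (10.5, 10.5) is present — its section is the full 19×11.5 rectangle (perimeter 61.00 mm); the cylinder at (13.5, 10.5) does not reach this height (z outside [7.5, 21.5]); Combining (union): the regions partially overlap (shared area 115.00 mm²), so the edge portions inside another operand are dropped and the merged outline is re-measured after clipping — boundary = 115.00 mm; the 16.5×9 cube at (15, 0.5) contributes its full rectangle (perimeter 51.00 mm); Combining (union): the regions partially overlap (shared area 49.50 mm²), so the edge portions inside another operand are dropped and the merged outline is re-measured after clipping — boundary = 137.00 mm; (rotated 80° about Z; rotation is an isometry so areas/perimeters/island counts are preserved). Overall, the cross-section is a single solid region. Total boundary length (outer) = 137.00 mm.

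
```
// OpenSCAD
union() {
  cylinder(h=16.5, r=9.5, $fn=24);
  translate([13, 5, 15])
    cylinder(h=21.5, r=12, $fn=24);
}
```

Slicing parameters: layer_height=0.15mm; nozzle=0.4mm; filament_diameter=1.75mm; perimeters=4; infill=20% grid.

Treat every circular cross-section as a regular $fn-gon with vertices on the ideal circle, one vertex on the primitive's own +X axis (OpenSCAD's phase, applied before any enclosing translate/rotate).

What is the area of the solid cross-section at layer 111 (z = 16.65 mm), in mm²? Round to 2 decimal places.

447.24 mm²

At z = 16.65 mm: the cylinder is absent (z outside [0, 16.5]); the cylinder at (13, 5): section is a regular 24-gon, circumradius r=12 (area = (24/2)·12.000²·sin(360°/24) = 447.24 mm²); Taking the union: only the r=12 cylinder at (13, 5) is present, so the union is just that shape — area = 447.24 mm². Overall, the cross-section is a single solid region. Net area = 447.24 mm².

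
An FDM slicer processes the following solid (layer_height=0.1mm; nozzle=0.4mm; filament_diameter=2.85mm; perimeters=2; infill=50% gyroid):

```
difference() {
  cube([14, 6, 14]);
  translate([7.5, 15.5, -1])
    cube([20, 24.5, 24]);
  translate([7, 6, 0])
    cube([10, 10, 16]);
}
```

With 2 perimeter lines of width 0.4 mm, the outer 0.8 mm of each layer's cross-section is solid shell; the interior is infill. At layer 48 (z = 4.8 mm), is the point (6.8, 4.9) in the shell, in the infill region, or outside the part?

infill

At z = 4.8 mm: the cube is present — its section is the full 14×6 rectangle; the cube at (7.5, 15.5) (footprint 20×24.5) is included at this height; the cube at (7, 6) (footprint 10×10) is included at this height; Subtracting the remaining from the first: starting from the 14×6 cube, the 20×24.5 cube at (7.5, 15.5) misses the remaining region (no effect); the 10×10 cube at (7, 6) misses the remaining region (no effect) — 1 connected region. Overall, the cross-section is a single solid region. The nearest boundary edge runs (0.00, 6.00)→(7.00, 6.00); distance from the point to it = 1.10 mm. The point is inside the cross-section and 1.10 mm from the nearest boundary — more than the 0.8 mm shell width (2 × 0.4), so it's in the infill interior.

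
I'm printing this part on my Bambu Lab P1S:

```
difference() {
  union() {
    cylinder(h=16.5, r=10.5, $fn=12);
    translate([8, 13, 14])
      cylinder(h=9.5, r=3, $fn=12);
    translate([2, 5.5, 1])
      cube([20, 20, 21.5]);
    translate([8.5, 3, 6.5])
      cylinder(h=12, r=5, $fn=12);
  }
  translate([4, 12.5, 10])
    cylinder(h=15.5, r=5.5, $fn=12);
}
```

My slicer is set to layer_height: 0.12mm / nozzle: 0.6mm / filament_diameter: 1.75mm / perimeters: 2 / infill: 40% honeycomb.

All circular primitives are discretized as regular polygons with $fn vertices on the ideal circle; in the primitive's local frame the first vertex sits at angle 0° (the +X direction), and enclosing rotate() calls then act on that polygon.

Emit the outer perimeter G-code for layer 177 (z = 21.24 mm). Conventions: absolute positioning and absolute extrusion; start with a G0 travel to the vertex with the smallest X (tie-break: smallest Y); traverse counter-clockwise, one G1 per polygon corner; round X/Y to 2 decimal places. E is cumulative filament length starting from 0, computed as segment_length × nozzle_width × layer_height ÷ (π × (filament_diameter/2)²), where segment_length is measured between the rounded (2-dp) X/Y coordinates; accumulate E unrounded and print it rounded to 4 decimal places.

At z = 21.24 mm: the cylinder does not reach this height (z outside [0, 16.5]); the r=3 cylinder at (8, 13) contributes a regular 12-gon of circumradius 3; the cube at (2, 5.5) (footprint 20×20) is included at this height; the cylinder at (8.5, 3) is absent (z outside [6.5, 18.5]); Merging all regions: the r=3 cylinder at (8, 13) lies entirely inside the 20×20 cube at (2, 5.5), so the union is just the 20×20 cube at (2, 5.5) — 1 connected region; the r=5.5 cylinder at (4, 12.5) contributes a regular 12-gon of circumradius 5.5; Subtracting the remaining from the first: starting from that combined region, the r=5.5 cylinder at (4, 12.5) partially overlaps it — only the 66.30 mm² overlap (of its 90.75 mm²) is removed, clipping the outline — 1 connected region. The outline is a single polygon with 13 vertices. Extrusion per mm of travel: 0.6 × 0.12 / (π × 0.875²) = 0.029934. Accumulating E over each segment gives final E = 2.7330.

G0 X2.00 Y5.50 Z21.24
G1 X22.00 Y5.50 E0.5987
G1 X22.00 Y25.50 E1.1974
G1 X2.00 Y25.50 E1.7960
G1 X2.00 Y17.46 E2.0367
G1 X4.00 Y18.00 E2.0987
G1 X6.75 Y17.26 E2.1840
G1 X8.76 Y15.25 E2.2691
G1 X9.50 Y12.50 E2.3543
G1 X8.76 Y9.75 E2.4396
G1 X6.75 Y7.74 E2.5247
G1 X4.00 Y7.00 E2.6099
G1 X2.00 Y7.54 E2.6719
G1 X2.00 Y5.50 E2.7330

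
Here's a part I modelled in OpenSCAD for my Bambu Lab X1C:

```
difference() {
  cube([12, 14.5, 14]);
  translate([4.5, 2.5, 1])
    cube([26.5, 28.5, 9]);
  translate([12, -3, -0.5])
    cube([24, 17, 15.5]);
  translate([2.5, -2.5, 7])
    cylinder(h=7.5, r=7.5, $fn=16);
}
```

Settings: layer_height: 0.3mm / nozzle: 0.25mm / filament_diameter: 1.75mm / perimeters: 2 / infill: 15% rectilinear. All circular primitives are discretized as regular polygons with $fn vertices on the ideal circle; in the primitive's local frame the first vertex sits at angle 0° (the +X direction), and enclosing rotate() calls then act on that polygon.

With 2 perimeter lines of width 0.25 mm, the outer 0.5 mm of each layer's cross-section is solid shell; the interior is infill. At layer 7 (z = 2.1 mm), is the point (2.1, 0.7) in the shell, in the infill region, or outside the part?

At z = 2.1 mm: the cube is present — its section is the full 12×14.5 rectangle; the 26.5×28.5 cube at (4.5, 2.5) contributes its full rectangle; the cube at (12, -3) (footprint 24×17) is included at this height; the cylinder at (2.5, -2.5) is not intersected at this z (z outside [7, 14.5]); After the difference (first − rest): starting from the 12×14.5 cube, the 26.5×28.5 cube at (4.5, 2.5) partially overlaps it — only the 90.00 mm² overlap (of its 755.25 mm²) is removed, clipping the outline; the 24×17 cube at (12, -3) misses the remaining region (no effect) — 1 connected region. Overall, the cross-section is a single solid region. The nearest boundary edge runs (12.00, 0.00)→(0.00, 0.00); distance from the point to it = 0.70 mm. The point is inside the cross-section and 0.70 mm from the nearest boundary — more than the 0.5 mm shell width (2 × 0.25), so it's in the infill interior.

infill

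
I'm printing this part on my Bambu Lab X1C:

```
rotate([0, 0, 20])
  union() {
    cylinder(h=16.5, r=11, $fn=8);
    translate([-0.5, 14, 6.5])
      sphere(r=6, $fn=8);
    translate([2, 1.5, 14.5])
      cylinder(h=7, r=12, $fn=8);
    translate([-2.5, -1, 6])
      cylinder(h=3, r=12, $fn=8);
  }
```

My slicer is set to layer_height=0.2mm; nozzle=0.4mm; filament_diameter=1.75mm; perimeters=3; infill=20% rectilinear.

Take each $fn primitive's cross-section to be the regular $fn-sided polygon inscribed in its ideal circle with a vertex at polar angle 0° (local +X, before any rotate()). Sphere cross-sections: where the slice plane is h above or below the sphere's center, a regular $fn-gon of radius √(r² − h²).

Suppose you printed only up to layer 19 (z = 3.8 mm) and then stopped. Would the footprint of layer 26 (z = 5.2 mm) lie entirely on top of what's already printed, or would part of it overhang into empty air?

part overhangs

Compare the two slices. At z = 3.8: the r=11 cylinder contributes a regular 8-gon of circumradius 11 (area = (8/2)·11.000²·sin(360°/8) = 342.24 mm²); the r=6 sphere at (-0.5, 14) slices to a regular 8-gon of circumradius 5.358 (√(r²−h²) with h=2.7 from center) (area = (8/2)·5.358²·sin(360°/8) = 81.20 mm²); the cylinder at (2, 1.5) is absent (z outside [14.5, 21.5]); the cylinder at (-2.5, -1) is absent (z outside [6, 9]); Merging all regions: the regions partially overlap — summed areas 423.44 mm² minus the doubly-counted overlap 6.66 mm² gives 416.78 mm² — area = 416.78 mm²; (whole slice rotated 20° about Z — lengths, areas and connectivity unchanged). At z = 5.2: the r=11 cylinder contributes a regular 8-gon of circumradius 11 (area = (8/2)·11.000²·sin(360°/8) = 342.24 mm²); the r=6 sphere at (-0.5, 14) slices to a regular 8-gon of circumradius 5.857 (√(r²−h²) with h=1.3 from center) (area = (8/2)·5.857²·sin(360°/8) = 97.04 mm²); the cylinder at (2, 1.5) does not reach this height (z outside [14.5, 21.5]); the cylinder at (-2.5, -1) is absent (z outside [6, 9]); Merging all regions: the regions partially overlap — summed areas 439.28 mm² minus the doubly-counted overlap 9.80 mm² gives 429.48 mm² — area = 429.48 mm²; (rotated 20° about Z; rotation is an isometry so areas/perimeters/island counts are preserved). Checking containment: at z = 5.2 the cross-section extends beyond the z = 3.8 cross-section by about 12.70 mm².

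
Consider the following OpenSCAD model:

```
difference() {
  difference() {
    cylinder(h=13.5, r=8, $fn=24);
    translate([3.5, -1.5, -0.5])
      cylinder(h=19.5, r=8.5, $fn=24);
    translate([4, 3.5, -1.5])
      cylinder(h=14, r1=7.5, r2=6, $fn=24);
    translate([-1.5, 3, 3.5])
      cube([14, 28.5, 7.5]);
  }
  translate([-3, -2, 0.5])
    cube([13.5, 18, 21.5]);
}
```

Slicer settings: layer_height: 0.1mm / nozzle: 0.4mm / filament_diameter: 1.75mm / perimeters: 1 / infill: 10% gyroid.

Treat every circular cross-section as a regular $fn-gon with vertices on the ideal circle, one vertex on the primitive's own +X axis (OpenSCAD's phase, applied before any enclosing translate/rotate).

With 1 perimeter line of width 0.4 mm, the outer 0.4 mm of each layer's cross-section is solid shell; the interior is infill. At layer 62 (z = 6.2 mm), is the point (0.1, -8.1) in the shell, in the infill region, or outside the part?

At z = 6.2 mm: the r=8 cylinder gives a regular 24-gon of circumradius 8 (constant along its height); the r=8.5 cylinder at (3.5, -1.5) gives a regular 24-gon of circumradius 8.5 (constant along its height); the cone at (4, 3.5): at t=0.550 of its height the radius interpolates to r₁+(r₂−r₁)t = 6.675, giving a regular 24-gon of that circumradius; the cube at (-1.5, 3) (footprint 14×28.5) is included at this height; Subtracting the remaining from the first: starting from the r=8 cylinder, the r=8.5 cylinder at (3.5, -1.5) partially overlaps it — only the 149.16 mm² overlap (of its 224.40 mm²) is removed, clipping the outline; the cone at (4, 3.5) partially overlaps it — only the 7.85 mm² overlap (of its 138.38 mm²) is removed, clipping the outline; the 14×28.5 cube at (-1.5, 3) partially overlaps it — only the 0.15 mm² overlap (of its 399.00 mm²) is removed, clipping the outline — 1 connected region; the cube at (-3, -2) is present — its section is the full 13.5×18 rectangle; Subtracting the remaining from the first: starting from the result so far, the 13.5×18 cube at (-3, -2) partially overlaps it — only the 3.07 mm² overlap (of its 243.00 mm²) is removed, clipping the outline — 1 connected region. Overall, the cross-section is a single solid region. The nearest boundary edge runs (-2.51, -7.51)→(-2.41, -7.59); distance from the point to it = 2.56 mm. The point is not inside any of the regions above, so it lies outside the cross-section (2.56 mm from the nearest boundary).

outside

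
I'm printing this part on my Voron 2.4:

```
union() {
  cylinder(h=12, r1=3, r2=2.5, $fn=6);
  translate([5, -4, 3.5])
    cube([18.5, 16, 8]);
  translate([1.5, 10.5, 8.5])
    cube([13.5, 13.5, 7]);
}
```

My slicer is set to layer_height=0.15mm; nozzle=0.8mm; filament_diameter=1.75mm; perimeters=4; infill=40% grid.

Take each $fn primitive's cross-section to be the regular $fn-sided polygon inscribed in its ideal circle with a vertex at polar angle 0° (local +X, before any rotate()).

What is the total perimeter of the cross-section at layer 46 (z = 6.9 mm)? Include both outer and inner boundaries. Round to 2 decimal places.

85.28 mm

At z = 6.9 mm: the cone (r1=3→r2=2.5) has section circumradius 2.712 here — a regular 6-gon (perimeter = 2·6·2.712·sin(180°/6) = 16.27 mm); the 18.5×16 cube at (5, -4) contributes its full rectangle (perimeter 69.00 mm); the cube at (1.5, 10.5) is absent (z outside [8.5, 15.5]); Taking the union: the 2 present regions are separate (no shared area or edge), so areas and boundary lengths simply add and each stays a separate island — boundary = 85.28 mm. Overall, the cross-section has 2 separate islands. Total boundary length (outer) = 85.28 mm.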